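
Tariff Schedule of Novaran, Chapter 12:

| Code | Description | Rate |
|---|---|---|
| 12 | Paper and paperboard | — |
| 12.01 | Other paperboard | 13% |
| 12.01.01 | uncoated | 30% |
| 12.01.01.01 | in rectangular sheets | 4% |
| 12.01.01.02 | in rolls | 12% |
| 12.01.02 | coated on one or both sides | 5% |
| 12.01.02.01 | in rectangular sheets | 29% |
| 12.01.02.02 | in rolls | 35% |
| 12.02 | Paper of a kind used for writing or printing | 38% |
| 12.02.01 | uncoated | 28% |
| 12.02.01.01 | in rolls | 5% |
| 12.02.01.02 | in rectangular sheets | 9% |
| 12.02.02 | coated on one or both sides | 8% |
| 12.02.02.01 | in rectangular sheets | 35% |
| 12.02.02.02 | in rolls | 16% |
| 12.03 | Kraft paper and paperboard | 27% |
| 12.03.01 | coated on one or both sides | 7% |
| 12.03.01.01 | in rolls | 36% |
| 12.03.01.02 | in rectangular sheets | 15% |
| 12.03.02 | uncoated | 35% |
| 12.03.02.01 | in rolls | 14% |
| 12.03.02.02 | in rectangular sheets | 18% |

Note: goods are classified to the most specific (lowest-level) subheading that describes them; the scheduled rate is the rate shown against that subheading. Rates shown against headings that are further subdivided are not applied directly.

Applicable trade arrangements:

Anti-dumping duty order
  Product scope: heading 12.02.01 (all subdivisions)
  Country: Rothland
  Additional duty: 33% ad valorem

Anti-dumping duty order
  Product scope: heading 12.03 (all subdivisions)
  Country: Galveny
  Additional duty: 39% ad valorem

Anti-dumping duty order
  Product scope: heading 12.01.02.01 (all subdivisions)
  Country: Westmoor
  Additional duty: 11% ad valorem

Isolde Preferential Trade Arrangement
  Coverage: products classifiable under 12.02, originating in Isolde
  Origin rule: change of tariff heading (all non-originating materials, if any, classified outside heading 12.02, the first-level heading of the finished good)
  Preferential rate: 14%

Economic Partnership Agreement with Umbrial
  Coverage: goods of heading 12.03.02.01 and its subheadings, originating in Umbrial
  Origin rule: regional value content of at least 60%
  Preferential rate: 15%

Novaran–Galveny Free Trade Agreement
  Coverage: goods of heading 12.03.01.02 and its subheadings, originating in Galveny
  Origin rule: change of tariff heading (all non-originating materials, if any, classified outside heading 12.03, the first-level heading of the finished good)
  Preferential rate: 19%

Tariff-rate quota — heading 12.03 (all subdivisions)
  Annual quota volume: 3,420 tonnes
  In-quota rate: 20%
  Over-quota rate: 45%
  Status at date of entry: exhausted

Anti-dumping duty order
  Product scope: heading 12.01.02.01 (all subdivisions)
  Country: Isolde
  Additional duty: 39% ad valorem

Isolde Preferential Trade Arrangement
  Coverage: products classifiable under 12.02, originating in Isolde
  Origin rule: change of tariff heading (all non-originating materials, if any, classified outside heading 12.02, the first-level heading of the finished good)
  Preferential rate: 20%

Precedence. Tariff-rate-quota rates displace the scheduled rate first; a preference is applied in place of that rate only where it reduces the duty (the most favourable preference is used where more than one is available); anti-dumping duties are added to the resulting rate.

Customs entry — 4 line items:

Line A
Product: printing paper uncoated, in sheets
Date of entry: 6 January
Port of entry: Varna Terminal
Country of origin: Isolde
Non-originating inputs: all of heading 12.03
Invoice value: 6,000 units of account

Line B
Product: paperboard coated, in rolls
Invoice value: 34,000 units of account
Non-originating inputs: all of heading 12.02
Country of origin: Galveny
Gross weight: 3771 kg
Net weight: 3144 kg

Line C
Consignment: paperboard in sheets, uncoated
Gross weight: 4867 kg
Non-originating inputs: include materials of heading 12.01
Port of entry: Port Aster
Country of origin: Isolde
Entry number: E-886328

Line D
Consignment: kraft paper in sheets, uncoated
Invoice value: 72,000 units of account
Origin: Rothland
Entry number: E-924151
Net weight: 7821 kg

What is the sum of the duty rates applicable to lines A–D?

Line A: printing paper → 12.02; uncoated → 12.02.01; in sheets → 12.02.01.02. Scheduled 9%. Isolde agreement on 12.02: CTH met → 14% available; Isolde agreement on 12.02: CTH met → 20% available; preference 14% not lower than 9% → no reduction. → 9%.
Line B: paperboard → 12.01; coated → 12.01.02; in rolls → 12.01.02.02. Scheduled 35%. Galveny agreement on 12.03.01.02: 12.01.02.02 not covered. → 35%.
Line C: paperboard → 12.01; uncoated → 12.01.01; in sheets → 12.01.01.01. Scheduled 4%. Isolde agreement on 12.02: 12.01.01.01 not covered; Isolde agreement on 12.02: 12.01.01.01 not covered. → 4%.
Line D: kraft paper → 12.03; uncoated → 12.03.02; in sheets → 12.03.02.02. Scheduled 18%. quota on 12.03 exhausted → over-quota 45%. → 45%.
Sum: 9% + 35% + 4% + 45% = 93%.

93%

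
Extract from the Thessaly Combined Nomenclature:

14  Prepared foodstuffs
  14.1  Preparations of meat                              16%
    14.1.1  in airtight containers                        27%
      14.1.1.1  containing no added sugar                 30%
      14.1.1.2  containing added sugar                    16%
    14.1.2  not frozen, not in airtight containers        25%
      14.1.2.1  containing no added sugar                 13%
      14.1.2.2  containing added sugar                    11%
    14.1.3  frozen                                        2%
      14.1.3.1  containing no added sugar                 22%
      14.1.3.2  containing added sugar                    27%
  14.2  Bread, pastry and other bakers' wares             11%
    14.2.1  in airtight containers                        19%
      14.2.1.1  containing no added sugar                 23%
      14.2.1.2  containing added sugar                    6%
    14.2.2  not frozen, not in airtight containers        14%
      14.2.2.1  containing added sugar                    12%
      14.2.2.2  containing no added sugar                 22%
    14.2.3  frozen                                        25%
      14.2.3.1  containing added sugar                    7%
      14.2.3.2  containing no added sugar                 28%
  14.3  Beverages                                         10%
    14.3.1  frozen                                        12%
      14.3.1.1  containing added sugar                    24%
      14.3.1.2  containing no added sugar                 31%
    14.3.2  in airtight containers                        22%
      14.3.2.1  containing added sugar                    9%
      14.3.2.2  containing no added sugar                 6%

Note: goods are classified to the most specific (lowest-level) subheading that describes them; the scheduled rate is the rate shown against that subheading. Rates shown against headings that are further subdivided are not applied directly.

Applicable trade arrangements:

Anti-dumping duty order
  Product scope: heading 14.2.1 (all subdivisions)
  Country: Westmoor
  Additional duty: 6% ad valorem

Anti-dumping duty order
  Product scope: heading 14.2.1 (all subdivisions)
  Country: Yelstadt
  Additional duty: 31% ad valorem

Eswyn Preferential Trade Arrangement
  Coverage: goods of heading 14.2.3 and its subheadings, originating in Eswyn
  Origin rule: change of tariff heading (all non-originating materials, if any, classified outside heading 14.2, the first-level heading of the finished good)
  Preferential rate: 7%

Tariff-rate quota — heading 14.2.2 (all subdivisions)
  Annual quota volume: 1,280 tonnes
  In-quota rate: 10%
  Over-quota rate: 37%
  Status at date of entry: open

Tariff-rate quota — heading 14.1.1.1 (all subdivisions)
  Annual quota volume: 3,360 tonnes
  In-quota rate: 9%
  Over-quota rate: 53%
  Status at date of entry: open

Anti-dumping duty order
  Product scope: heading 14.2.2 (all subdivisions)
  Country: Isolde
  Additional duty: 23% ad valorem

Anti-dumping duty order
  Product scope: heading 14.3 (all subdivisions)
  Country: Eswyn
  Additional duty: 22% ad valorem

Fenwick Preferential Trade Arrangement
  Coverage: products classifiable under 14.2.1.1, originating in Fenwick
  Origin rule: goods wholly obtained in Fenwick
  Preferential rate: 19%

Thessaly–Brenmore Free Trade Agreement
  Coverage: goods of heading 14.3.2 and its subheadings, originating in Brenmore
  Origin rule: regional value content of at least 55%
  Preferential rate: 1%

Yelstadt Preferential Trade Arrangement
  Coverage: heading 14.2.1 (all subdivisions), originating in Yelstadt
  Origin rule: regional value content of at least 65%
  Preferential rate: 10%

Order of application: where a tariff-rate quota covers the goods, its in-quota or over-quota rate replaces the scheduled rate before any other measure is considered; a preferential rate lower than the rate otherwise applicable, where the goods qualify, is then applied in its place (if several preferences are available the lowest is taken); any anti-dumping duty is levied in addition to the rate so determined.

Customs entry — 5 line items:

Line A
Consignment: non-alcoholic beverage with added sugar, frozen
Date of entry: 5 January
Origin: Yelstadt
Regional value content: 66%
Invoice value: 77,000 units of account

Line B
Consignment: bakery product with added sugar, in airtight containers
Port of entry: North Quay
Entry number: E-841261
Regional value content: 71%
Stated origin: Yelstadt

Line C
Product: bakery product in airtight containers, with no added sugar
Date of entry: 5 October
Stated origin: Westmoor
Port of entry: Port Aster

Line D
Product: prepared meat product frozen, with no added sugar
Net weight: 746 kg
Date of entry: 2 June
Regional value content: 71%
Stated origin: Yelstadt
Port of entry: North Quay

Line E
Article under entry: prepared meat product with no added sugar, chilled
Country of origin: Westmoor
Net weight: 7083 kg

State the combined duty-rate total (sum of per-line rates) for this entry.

Line A: non-alcoholic beverage → 14.3; frozen → 14.3.1; with added sugar → 14.3.1.1. Scheduled 24%. Yelstadt agreement on 14.2.1: 14.3.1.1 not covered. → 24%.
Line B: bakery product → 14.2; in airtight containers → 14.2.1; with added sugar → 14.2.1.2. Scheduled 6%. Yelstadt agreement on 14.2.1: RVC ≥ 65% → 10% available; preference 10% not lower than 6% → no reduction; anti-dumping (Yelstadt, 14.2.1): +31%; total 6% + 31% = 37%. → 37%.
Line C: bakery product → 14.2; in airtight containers → 14.2.1; with no added sugar → 14.2.1.1. Scheduled 23%. anti-dumping (Westmoor, 14.2.1): +6%; total 23% + 6% = 29%. → 29%.
Line D: prepared meat product → 14.1; frozen → 14.1.3; with no added sugar → 14.1.3.1. Scheduled 22%. Yelstadt agreement on 14.2.1: 14.1.3.1 not covered. → 22%.
Line E: prepared meat product → 14.1; chilled → 14.1.2; with no added sugar → 14.1.2.1. Scheduled 13%. No special measure applies. → 13%.
Sum: 24% + 37% + 29% + 22% + 13% = 125%.

125%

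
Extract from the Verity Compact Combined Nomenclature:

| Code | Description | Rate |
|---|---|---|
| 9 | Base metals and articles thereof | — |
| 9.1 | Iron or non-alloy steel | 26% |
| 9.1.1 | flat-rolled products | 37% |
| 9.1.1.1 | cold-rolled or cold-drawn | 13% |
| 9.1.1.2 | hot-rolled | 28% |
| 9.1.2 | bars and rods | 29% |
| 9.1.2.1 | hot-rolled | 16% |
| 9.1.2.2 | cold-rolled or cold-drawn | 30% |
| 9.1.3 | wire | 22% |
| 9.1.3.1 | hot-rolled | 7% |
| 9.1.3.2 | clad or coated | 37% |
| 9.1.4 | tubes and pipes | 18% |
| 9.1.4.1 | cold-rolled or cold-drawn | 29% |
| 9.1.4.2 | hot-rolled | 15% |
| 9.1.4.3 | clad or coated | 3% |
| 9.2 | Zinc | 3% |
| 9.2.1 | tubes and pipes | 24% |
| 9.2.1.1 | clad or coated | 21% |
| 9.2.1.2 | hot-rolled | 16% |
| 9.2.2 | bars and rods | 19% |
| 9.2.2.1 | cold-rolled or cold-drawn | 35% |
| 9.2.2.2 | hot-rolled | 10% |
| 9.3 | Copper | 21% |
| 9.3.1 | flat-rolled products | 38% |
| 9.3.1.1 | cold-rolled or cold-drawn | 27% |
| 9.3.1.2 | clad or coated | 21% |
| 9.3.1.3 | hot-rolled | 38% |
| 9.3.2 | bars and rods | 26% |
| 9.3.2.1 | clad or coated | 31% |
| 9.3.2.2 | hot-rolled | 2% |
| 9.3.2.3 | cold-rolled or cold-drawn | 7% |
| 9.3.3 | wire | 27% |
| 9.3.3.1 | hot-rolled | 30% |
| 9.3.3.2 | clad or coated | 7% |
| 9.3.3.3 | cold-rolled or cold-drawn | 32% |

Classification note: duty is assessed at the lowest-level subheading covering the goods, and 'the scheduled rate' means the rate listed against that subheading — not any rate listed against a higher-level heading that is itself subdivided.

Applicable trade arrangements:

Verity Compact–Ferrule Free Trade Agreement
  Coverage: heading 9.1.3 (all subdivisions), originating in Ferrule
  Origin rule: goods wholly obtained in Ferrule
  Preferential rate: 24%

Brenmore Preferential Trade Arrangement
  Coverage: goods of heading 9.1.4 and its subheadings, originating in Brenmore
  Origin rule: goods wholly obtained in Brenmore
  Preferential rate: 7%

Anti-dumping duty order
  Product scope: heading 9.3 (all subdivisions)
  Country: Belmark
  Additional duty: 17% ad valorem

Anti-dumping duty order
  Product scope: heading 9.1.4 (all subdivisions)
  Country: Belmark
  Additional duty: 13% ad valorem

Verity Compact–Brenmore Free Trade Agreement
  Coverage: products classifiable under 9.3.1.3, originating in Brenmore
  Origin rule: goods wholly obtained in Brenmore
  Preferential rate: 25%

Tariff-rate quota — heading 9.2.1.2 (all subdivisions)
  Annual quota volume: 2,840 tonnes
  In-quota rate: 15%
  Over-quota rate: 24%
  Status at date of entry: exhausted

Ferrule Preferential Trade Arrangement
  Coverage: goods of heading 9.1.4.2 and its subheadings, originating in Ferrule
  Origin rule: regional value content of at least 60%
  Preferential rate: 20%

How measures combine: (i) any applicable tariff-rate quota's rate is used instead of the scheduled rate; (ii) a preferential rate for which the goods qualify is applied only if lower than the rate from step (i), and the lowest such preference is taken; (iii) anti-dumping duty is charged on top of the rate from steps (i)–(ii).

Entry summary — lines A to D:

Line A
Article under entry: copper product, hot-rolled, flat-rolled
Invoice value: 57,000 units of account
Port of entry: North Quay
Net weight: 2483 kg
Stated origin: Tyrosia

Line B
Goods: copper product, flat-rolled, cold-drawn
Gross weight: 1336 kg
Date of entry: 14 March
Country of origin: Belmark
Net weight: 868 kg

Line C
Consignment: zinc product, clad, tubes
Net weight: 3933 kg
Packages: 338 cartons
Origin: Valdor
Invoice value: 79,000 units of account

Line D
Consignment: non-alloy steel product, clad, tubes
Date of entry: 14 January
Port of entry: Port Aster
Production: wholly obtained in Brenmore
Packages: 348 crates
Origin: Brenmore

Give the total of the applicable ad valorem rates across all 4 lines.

106%

Line A: copper → 9.3; flat-rolled → 9.3.1; hot-rolled → 9.3.1.3. Scheduled 38%. No special measure applies. → 38%.
Line B: copper → 9.3; flat-rolled → 9.3.1; cold-drawn → 9.3.1.1. Scheduled 27%. anti-dumping (Belmark, 9.3): +17%; total 27% + 17% = 44%. → 44%.
Line C: zinc → 9.2; tubes → 9.2.1; clad → 9.2.1.1. Scheduled 21%. No special measure applies. → 21%.
Line D: non-alloy steel → 9.1; tubes → 9.1.4; clad → 9.1.4.3. Scheduled 3%. Brenmore agreement on 9.1.4: wholly obtained → 7% available; Brenmore agreement on 9.3.1.3: 9.1.4.3 not covered; preference 7% not lower than 3% → no reduction. → 3%.
Sum: 38% + 44% + 21% + 3% = 106%.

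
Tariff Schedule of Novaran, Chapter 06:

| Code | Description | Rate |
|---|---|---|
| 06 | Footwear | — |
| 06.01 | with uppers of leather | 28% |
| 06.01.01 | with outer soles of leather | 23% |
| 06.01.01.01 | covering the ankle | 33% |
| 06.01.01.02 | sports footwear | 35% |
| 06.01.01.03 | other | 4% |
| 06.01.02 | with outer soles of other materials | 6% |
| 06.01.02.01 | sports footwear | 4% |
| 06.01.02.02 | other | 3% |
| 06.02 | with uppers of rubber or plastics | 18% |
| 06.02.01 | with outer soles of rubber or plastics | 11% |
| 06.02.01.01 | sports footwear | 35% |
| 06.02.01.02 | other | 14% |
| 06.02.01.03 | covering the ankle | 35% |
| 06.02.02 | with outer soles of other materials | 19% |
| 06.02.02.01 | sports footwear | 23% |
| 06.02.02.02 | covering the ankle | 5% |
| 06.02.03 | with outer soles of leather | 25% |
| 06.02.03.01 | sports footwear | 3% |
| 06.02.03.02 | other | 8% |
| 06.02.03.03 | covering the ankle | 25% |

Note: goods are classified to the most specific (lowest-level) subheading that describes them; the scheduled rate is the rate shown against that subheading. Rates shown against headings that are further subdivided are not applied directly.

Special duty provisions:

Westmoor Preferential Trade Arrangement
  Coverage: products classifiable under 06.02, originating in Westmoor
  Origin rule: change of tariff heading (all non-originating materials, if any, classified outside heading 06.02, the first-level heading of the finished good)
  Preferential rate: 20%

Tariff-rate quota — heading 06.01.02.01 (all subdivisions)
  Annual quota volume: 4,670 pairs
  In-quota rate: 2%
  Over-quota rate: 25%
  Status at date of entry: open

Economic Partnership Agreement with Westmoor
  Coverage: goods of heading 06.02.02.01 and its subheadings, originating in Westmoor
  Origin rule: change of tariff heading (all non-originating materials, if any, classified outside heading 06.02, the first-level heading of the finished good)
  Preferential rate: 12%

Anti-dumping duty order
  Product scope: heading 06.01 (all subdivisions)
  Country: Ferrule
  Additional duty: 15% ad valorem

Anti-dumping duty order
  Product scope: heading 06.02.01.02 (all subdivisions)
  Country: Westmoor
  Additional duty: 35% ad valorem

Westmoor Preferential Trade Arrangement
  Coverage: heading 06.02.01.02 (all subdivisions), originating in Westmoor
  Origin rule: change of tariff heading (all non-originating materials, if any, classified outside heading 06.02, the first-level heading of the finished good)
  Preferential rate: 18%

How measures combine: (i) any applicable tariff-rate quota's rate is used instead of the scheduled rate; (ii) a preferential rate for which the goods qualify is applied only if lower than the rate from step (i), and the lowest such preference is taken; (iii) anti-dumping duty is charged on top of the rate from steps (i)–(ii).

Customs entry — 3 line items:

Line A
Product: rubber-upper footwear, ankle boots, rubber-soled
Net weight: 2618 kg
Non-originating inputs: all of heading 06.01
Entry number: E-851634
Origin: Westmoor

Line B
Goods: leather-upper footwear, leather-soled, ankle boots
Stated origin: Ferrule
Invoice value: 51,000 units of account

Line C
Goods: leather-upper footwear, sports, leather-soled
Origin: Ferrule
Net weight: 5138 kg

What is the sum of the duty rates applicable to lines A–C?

Line A: rubber-upper → 06.02; rubber-soled → 06.02.01; ankle boots → 06.02.01.03. Scheduled 35%. Westmoor agreement on 06.02: CTH met → 20% available; Westmoor agreement on 06.02.02.01: 06.02.01.03 not covered; Westmoor agreement on 06.02.01.02: 06.02.01.03 not covered; preferential 20%. → 20%.
Line B: leather-upper → 06.01; leather-soled → 06.01.01; ankle boots → 06.01.01.01. Scheduled 33%. anti-dumping (Ferrule, 06.01): +15%; total 33% + 15% = 48%. → 48%.
Line C: leather-upper → 06.01; leather-soled → 06.01.01; sports → 06.01.01.02. Scheduled 35%. anti-dumping (Ferrule, 06.01): +15%; total 35% + 15% = 50%. → 50%.
Sum: 20% + 48% + 50% = 118%.

118%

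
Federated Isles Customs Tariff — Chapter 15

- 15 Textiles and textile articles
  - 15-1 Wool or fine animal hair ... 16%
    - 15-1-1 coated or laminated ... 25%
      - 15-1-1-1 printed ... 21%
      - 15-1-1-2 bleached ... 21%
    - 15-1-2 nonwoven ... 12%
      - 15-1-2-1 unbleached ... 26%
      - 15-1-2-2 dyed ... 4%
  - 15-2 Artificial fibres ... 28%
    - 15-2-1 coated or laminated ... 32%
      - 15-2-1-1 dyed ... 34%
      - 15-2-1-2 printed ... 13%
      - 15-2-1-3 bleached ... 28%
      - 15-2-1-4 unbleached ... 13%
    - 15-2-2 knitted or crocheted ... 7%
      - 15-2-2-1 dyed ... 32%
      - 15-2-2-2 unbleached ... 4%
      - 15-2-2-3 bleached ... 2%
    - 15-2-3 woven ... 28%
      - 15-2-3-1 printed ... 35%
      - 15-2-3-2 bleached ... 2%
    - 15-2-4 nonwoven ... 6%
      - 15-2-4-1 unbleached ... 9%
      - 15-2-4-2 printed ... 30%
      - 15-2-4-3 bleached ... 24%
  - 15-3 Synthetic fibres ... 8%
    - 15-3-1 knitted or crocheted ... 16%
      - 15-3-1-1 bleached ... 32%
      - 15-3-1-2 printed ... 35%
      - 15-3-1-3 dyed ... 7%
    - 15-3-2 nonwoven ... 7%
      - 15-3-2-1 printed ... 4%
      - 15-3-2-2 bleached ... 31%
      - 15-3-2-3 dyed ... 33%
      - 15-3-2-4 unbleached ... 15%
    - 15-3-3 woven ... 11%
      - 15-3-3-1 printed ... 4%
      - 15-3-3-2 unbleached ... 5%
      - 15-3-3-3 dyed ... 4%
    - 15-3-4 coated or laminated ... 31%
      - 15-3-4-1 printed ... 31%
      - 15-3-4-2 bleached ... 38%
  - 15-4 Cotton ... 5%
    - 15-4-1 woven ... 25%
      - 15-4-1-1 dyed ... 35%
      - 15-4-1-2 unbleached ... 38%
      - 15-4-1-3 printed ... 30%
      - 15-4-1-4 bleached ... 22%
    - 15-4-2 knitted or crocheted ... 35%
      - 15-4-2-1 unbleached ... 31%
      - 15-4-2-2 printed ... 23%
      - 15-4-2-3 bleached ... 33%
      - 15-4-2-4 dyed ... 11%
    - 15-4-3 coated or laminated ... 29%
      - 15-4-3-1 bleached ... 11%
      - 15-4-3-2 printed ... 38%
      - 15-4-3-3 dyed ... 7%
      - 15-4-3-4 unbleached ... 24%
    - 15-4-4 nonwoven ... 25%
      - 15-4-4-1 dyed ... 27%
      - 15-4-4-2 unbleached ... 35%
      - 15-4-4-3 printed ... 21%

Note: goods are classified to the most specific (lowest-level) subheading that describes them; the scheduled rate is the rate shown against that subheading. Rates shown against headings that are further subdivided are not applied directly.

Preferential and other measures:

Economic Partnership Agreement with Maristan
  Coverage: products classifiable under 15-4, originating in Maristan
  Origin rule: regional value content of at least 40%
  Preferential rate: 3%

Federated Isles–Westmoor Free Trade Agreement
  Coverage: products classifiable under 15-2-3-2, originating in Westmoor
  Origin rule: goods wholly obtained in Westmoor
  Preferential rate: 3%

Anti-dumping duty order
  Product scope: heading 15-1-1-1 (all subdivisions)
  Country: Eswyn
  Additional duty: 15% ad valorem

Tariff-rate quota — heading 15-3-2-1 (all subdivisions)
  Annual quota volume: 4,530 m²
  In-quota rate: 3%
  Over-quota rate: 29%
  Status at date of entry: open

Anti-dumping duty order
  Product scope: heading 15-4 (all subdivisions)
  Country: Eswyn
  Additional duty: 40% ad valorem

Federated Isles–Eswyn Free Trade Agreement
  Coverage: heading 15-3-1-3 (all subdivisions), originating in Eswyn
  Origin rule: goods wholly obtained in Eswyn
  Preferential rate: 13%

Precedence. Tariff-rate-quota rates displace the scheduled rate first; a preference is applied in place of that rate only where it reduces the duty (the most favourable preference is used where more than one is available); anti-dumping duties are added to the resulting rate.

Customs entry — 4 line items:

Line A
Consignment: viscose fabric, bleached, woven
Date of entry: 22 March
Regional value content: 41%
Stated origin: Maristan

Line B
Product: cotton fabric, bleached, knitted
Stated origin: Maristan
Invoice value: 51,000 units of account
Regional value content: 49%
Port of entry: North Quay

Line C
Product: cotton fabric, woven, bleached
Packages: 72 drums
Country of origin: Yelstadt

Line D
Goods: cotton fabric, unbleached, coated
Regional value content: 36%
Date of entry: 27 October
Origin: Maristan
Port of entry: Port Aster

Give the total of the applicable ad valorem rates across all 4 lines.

Line A: viscose → 15-2; woven → 15-2-3; bleached → 15-2-3-2. Scheduled 2%. Maristan agreement on 15-4: 15-2-3-2 not covered. → 2%.
Line B: cotton → 15-4; knitted → 15-4-2; bleached → 15-4-2-3. Scheduled 33%. Maristan agreement on 15-4: RVC ≥ 40% → 3% available; preferential 3%. → 3%.
Line C: cotton → 15-4; woven → 15-4-1; bleached → 15-4-1-4. Scheduled 22%. No special measure applies. → 22%.
Line D: cotton → 15-4; coated → 15-4-3; unbleached → 15-4-3-4. Scheduled 24%. Maristan agreement on 15-4: RVC < 40%. → 24%.
Sum: 2% + 3% + 22% + 24% = 51%.

51%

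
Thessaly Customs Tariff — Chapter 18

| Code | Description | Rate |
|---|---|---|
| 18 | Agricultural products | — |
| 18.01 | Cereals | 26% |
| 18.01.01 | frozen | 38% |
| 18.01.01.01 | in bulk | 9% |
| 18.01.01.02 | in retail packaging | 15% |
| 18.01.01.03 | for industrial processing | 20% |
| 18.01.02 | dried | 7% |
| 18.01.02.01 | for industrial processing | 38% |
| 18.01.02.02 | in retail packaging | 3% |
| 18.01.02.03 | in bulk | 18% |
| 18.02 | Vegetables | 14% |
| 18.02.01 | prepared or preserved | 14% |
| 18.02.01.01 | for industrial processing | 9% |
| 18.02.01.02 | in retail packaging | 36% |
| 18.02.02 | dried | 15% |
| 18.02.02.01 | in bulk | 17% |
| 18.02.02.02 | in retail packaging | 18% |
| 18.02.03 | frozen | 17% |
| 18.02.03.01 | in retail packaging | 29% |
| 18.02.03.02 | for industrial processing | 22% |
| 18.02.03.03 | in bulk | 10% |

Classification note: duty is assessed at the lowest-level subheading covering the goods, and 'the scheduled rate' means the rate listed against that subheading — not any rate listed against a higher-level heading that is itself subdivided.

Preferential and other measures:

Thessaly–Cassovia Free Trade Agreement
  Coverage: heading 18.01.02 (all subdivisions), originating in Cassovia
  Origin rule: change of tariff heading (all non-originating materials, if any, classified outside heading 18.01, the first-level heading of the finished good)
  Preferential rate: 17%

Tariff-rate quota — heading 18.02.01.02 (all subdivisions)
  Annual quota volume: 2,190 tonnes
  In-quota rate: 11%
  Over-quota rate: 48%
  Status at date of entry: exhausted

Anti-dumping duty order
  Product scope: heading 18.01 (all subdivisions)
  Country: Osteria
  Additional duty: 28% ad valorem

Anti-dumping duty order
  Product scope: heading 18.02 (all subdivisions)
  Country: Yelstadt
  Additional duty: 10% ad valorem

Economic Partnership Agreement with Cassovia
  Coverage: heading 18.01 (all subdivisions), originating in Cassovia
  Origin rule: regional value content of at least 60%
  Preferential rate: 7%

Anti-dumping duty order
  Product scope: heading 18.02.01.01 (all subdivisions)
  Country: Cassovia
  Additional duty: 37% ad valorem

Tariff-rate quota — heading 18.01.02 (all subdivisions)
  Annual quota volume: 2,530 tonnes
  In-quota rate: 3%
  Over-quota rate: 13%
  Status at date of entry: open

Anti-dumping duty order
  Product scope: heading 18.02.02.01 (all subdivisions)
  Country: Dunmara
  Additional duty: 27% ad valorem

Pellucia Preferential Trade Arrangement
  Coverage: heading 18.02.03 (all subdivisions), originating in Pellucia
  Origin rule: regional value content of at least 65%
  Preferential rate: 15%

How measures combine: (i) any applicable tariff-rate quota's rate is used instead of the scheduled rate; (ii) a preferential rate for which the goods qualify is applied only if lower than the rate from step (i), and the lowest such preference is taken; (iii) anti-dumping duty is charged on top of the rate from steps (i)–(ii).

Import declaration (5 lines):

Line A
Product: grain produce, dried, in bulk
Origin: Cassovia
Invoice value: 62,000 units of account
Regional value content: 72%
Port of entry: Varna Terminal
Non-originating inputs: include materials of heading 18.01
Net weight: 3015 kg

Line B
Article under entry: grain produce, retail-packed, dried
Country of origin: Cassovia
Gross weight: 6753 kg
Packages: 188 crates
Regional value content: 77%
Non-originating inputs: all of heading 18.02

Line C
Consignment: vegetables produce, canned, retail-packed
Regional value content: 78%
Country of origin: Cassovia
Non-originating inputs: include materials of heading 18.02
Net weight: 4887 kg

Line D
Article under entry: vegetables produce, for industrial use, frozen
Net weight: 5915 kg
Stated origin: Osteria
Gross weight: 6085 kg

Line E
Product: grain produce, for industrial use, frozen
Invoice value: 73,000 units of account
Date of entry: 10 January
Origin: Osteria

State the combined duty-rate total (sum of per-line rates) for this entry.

124%

Line A: grain → 18.01; dried → 18.01.02; in bulk → 18.01.02.03. Scheduled 18%. quota on 18.01.02 open → in-quota 3%; Cassovia agreement on 18.01.02: CTH not met; Cassovia agreement on 18.01: RVC ≥ 60% → 7% available; preference 7% not lower than 3% → no reduction. → 3%.
Line B: grain → 18.01; dried → 18.01.02; retail-packed → 18.01.02.02. Scheduled 3%. quota on 18.01.02 open → in-quota 3%; Cassovia agreement on 18.01.02: CTH met → 17% available; Cassovia agreement on 18.01: RVC ≥ 60% → 7% available; preference 7% not lower than 3% → no reduction. → 3%.
Line C: vegetables → 18.02; canned → 18.02.01; retail-packed → 18.02.01.02. Scheduled 36%. quota on 18.02.01.02 exhausted → over-quota 48%; Cassovia agreement on 18.01.02: 18.02.01.02 not covered; Cassovia agreement on 18.01: 18.02.01.02 not covered. → 48%.
Line D: vegetables → 18.02; frozen → 18.02.03; for industrial use → 18.02.03.02. Scheduled 22%. No special measure applies. → 22%.
Line E: grain → 18.01; frozen → 18.01.01; for industrial use → 18.01.01.03. Scheduled 20%. anti-dumping (Osteria, 18.01): +28%; total 20% + 28% = 48%. → 48%.
Sum: 3% + 3% + 48% + 22% + 48% = 124%.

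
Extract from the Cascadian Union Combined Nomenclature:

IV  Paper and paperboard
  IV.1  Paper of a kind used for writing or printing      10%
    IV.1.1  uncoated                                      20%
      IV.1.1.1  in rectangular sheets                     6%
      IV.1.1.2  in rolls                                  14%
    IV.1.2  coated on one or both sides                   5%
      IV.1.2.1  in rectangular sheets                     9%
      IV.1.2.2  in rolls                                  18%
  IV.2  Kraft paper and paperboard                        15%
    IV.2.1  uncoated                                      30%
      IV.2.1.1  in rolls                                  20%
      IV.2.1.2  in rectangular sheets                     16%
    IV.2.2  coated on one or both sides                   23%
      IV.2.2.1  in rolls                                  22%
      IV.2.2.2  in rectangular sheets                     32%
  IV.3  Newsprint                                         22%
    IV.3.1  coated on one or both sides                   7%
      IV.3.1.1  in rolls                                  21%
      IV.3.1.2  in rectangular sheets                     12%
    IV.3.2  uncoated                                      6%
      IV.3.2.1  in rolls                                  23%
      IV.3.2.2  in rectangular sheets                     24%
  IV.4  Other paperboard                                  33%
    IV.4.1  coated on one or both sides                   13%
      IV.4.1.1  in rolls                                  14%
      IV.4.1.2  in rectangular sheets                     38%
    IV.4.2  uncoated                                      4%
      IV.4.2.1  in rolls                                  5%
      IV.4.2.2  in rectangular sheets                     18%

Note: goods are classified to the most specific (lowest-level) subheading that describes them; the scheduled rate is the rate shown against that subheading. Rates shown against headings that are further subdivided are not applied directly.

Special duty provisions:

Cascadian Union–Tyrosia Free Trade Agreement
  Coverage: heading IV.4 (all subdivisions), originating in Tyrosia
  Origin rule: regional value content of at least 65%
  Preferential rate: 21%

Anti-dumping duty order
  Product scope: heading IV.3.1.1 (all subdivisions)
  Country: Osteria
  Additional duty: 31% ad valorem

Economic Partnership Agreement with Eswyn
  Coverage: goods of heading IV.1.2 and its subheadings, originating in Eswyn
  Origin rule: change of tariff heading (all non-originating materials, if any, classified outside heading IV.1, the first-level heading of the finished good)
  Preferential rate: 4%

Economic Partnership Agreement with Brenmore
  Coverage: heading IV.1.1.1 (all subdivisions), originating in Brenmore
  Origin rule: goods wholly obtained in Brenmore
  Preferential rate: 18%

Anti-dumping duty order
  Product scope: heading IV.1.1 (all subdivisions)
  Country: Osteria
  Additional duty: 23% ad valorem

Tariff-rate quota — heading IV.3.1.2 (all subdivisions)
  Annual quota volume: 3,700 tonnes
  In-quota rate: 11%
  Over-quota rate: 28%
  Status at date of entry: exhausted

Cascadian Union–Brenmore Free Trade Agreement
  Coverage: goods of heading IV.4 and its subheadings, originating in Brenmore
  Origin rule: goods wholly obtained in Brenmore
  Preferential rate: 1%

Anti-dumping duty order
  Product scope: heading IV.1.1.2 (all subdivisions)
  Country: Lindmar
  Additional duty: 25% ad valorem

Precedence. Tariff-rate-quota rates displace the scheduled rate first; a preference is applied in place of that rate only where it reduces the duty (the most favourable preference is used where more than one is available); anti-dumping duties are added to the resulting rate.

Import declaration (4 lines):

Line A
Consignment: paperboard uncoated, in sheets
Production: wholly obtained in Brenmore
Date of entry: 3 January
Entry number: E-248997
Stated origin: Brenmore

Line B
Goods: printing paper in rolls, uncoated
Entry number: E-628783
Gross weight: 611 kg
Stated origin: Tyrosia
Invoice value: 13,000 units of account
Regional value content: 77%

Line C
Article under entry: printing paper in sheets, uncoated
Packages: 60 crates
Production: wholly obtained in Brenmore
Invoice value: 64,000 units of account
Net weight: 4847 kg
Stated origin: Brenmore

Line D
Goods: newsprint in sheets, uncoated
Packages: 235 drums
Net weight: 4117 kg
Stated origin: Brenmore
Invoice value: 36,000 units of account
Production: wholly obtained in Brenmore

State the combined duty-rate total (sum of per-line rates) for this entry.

Line A: paperboard → IV.4; uncoated → IV.4.2; in sheets → IV.4.2.2. Scheduled 18%. Brenmore agreement on IV.1.1.1: IV.4.2.2 not covered; Brenmore agreement on IV.4: wholly obtained → 1% available; preferential 1%. → 1%.
Line B: printing paper → IV.1; uncoated → IV.1.1; in rolls → IV.1.1.2. Scheduled 14%. Tyrosia agreement on IV.4: IV.1.1.2 not covered. → 14%.
Line C: printing paper → IV.1; uncoated → IV.1.1; in sheets → IV.1.1.1. Scheduled 6%. Brenmore agreement on IV.1.1.1: wholly obtained → 18% available; Brenmore agreement on IV.4: IV.1.1.1 not covered; preference 18% not lower than 6% → no reduction. → 6%.
Line D: newsprint → IV.3; uncoated → IV.3.2; in sheets → IV.3.2.2. Scheduled 24%. Brenmore agreement on IV.1.1.1: IV.3.2.2 not covered; Brenmore agreement on IV.4: IV.3.2.2 not covered. → 24%.
Sum: 1% + 14% + 6% + 24% = 45%.

45%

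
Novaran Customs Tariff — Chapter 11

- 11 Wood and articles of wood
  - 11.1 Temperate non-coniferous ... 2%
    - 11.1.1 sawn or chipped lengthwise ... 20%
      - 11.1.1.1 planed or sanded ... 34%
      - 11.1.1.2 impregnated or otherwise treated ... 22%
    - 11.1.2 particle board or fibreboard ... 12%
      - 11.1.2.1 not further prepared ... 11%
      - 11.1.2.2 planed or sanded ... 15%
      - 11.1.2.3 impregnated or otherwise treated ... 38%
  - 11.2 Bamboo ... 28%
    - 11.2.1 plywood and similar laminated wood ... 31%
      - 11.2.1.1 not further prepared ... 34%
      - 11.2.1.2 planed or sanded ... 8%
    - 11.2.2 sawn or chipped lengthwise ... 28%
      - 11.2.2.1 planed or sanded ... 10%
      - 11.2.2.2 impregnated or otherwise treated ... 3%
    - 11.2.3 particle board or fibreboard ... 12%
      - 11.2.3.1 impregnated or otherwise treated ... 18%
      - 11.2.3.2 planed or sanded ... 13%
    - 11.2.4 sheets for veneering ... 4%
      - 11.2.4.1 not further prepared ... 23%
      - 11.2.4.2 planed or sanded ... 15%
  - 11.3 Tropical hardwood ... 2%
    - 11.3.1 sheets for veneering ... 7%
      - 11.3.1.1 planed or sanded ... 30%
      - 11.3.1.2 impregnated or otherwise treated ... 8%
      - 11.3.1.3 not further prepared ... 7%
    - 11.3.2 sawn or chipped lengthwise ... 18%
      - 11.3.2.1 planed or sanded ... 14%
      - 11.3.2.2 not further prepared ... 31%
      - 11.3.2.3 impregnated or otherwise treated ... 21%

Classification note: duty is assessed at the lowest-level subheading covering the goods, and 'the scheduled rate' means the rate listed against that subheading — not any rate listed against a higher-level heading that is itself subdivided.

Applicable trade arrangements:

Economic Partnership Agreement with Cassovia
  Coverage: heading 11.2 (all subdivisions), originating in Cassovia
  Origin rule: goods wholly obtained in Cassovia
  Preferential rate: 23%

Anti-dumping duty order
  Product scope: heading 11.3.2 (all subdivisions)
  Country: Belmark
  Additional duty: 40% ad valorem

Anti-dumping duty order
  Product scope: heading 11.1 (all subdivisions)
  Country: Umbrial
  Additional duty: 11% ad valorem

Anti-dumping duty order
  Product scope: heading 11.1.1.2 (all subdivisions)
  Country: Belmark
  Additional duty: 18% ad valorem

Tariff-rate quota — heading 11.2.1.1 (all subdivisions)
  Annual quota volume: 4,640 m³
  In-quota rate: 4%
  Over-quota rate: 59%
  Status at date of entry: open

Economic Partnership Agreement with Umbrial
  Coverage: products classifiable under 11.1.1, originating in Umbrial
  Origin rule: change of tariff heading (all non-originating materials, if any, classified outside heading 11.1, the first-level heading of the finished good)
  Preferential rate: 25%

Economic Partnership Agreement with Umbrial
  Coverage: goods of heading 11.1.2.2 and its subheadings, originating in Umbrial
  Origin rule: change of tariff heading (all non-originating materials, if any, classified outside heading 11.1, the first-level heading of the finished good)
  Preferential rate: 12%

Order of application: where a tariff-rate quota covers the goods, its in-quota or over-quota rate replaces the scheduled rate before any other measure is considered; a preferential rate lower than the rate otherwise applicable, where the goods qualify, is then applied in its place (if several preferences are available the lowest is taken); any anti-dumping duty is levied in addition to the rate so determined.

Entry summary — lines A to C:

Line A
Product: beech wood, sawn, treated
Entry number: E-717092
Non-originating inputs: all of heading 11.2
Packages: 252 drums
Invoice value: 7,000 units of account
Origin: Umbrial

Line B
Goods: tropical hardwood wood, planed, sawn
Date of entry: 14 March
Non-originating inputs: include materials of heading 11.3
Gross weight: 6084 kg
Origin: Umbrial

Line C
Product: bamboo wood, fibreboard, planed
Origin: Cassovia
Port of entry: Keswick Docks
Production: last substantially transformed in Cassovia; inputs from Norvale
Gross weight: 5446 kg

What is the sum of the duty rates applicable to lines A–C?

Line A: beech → 11.1; sawn → 11.1.1; treated → 11.1.1.2. Scheduled 22%. Umbrial agreement on 11.1.1: CTH met → 25% available; Umbrial agreement on 11.1.2.2: 11.1.1.2 not covered; preference 25% not lower than 22% → no reduction; anti-dumping (Umbrial, 11.1): +11%; total 22% + 11% = 33%. → 33%.
Line B: tropical hardwood → 11.3; sawn → 11.3.2; planed → 11.3.2.1. Scheduled 14%. Umbrial agreement on 11.1.1: 11.3.2.1 not covered; Umbrial agreement on 11.1.2.2: 11.3.2.1 not covered. → 14%.
Line C: bamboo → 11.2; fibreboard → 11.2.3; planed → 11.2.3.2. Scheduled 13%. Cassovia agreement on 11.2: not wholly obtained. → 13%.
Sum: 33% + 14% + 13% = 60%.

60%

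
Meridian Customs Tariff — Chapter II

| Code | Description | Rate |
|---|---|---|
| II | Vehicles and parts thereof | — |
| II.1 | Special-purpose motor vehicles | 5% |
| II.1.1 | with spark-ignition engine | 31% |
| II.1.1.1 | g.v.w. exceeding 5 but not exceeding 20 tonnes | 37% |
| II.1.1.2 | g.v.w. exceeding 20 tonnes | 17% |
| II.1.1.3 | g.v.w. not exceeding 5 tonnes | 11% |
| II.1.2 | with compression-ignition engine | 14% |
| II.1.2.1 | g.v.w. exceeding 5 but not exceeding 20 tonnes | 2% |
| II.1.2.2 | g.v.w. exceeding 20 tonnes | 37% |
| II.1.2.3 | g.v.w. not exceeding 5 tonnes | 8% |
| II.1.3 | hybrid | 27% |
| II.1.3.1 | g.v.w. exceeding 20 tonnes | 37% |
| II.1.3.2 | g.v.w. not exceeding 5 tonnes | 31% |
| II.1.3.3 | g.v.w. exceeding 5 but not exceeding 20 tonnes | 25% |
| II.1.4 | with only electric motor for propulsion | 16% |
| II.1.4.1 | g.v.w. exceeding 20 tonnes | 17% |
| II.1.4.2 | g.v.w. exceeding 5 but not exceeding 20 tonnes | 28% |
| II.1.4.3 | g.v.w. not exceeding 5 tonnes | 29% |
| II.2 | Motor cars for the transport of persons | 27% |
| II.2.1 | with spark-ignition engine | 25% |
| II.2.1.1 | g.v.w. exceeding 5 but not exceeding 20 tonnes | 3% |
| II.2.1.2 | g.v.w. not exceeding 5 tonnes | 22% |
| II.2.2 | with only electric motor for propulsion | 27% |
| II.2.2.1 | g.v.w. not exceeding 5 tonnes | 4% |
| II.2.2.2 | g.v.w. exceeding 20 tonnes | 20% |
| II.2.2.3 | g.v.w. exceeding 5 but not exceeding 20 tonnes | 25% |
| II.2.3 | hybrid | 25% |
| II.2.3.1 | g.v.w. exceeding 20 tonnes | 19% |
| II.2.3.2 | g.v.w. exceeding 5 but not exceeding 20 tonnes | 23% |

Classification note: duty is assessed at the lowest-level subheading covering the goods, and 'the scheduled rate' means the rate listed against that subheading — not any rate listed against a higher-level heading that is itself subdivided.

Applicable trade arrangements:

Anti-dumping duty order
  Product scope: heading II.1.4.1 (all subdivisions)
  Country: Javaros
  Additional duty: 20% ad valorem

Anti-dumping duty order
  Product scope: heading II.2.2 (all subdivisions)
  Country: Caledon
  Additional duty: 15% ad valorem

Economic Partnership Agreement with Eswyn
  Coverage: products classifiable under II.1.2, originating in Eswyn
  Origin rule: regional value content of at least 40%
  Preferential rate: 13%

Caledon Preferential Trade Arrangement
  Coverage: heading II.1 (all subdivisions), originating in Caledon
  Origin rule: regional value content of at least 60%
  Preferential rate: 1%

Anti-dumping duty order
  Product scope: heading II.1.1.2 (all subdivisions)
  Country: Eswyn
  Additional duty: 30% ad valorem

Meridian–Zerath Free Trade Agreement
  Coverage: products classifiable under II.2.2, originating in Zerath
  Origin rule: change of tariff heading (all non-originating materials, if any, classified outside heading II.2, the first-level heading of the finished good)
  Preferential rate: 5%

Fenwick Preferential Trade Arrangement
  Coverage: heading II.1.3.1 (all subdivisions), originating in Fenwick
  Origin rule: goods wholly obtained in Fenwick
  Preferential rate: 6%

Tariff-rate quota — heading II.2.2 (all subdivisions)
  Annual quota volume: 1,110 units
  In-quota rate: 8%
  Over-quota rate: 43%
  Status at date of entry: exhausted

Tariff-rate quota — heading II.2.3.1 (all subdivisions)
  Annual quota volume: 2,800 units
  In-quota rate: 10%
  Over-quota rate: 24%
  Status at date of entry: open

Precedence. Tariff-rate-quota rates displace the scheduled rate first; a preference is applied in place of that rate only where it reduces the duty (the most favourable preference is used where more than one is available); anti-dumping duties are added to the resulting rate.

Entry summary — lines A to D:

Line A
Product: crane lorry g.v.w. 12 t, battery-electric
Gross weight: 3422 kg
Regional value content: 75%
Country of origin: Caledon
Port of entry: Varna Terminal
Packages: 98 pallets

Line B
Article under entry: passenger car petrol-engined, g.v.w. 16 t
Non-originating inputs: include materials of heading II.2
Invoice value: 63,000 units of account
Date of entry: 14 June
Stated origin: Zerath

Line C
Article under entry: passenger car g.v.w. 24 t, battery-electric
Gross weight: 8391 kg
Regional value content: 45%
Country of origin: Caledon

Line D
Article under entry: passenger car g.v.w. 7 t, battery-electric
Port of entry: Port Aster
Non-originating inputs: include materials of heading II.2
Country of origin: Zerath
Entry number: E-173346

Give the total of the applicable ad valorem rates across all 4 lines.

Line A: crane lorry → II.1; battery-electric → II.1.4; g.v.w. 12 t → II.1.4.2. Scheduled 28%. Caledon agreement on II.1: RVC ≥ 60% → 1% available; preferential 1%. → 1%.
Line B: passenger car → II.2; petrol-engined → II.2.1; g.v.w. 16 t → II.2.1.1. Scheduled 3%. Zerath agreement on II.2.2: II.2.1.1 not covered. → 3%.
Line C: passenger car → II.2; battery-electric → II.2.2; g.v.w. 24 t → II.2.2.2. Scheduled 20%. quota on II.2.2 exhausted → over-quota 43%; Caledon agreement on II.1: II.2.2.2 not covered; anti-dumping (Caledon, II.2.2): +15%; total 43% + 15% = 58%. → 58%.
Line D: passenger car → II.2; battery-electric → II.2.2; g.v.w. 7 t → II.2.2.3. Scheduled 25%. quota on II.2.2 exhausted → over-quota 43%; Zerath agreement on II.2.2: CTH not met. → 43%.
Sum: 1% + 3% + 58% + 43% = 105%.

105%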